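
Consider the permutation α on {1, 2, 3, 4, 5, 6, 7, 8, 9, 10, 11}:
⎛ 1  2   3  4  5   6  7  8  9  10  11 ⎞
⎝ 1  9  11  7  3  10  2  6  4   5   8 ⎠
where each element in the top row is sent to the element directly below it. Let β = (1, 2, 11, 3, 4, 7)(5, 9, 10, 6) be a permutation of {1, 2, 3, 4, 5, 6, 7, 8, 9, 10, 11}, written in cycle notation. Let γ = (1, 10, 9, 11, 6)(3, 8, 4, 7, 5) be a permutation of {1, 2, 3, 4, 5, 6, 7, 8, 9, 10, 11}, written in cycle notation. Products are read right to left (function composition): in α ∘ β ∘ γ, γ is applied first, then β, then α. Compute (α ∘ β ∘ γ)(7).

4

Apply the permutations in order: γ(7) = 5, then β(5) = 9, then α(9) = 4. So (α ∘ β ∘ γ)(7) = 4.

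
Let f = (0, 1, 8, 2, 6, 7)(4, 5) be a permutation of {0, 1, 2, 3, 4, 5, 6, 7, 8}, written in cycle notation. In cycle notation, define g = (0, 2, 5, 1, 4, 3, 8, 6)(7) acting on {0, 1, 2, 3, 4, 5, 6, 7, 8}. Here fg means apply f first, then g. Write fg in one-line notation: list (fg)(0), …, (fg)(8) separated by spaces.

4 6 0 8 1 3 7 2 5

(fg)(x) = g(f(x)). Computing each image: g(f(0)) = g(1) = 4, g(f(1)) = g(8) = 6, g(f(2)) = g(6) = 0, g(f(3)) = g(3) = 8, g(f(4)) = g(5) = 1, g(f(5)) = g(4) = 3, g(f(6)) = g(7) = 7, g(f(7)) = g(0) = 2, g(f(8)) = g(2) = 5.
Hence fg = [4 6 0 8 1 3 7 2 5].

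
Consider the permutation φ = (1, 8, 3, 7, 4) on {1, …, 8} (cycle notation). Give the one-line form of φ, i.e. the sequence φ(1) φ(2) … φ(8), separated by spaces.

8 2 7 1 5 6 4 3

Each element maps to the next entry in its cycle (wrapping to the front): 1→8, 2→2, 3→7, 4→1, 5→5, 6→6, 7→4, 8→3.
So the one-line form is 8 2 7 1 5 6 4 3.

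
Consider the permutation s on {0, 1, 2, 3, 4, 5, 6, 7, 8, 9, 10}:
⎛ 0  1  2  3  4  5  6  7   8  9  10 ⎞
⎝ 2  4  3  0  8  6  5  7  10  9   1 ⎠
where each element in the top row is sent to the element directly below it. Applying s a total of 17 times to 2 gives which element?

0

Tracing 2 → 3 → … returns to 2 after 3 steps, so 2 lies in a 3-cycle (0 2 3).
On a 3-cycle, s^3 is the identity, so s^17 = s^2 there (17 ≡ 2 mod 3).
Stepping 2 places around the cycle: 2 → 3 → 0.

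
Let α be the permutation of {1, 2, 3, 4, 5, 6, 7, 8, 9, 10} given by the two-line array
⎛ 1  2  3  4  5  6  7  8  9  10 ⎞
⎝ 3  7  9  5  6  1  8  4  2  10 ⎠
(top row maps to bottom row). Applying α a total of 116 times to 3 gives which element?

Tracing 3 → 9 → … returns to 3 after 9 steps, so 3 lies in a 9-cycle (1 3 9 2 7 8 4 5 6).
On a 9-cycle, α^9 is the identity, so α^116 = α^8 there (116 ≡ 8 mod 9).
Advancing 8 steps from 3: 3 → 9 → 2 → 7 → 8 → 4 → 5 → 6 → 1.

1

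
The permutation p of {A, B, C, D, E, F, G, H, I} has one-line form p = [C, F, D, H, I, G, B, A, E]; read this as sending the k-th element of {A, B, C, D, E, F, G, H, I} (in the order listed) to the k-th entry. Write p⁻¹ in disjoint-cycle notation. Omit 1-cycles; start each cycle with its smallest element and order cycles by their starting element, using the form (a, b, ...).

The cycle decomposition of p is (A, C, D, H)(B, F, G)(E, I).
Reversing each cycle (and rotating so the smallest element leads) gives p⁻¹ = (A, H, D, C)(B, G, F)(E, I).

(A, H, D, C)(B, G, F)(E, I)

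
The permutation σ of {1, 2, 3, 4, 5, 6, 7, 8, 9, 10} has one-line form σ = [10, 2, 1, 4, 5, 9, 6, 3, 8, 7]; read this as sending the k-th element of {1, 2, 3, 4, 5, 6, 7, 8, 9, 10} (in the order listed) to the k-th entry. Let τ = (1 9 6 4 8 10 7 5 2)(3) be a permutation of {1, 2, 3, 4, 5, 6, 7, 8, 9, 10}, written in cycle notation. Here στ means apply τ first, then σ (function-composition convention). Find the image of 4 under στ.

3

τ(4) = 8, then σ(8) = 3; composing gives (στ)(4) = 3.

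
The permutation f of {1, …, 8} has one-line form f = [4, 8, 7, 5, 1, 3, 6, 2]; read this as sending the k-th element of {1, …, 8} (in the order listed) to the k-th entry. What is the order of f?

Decomposing into disjoint cycles gives cycle lengths 3, 3, 2.
The order is lcm(3, 3, 2) = 6.

6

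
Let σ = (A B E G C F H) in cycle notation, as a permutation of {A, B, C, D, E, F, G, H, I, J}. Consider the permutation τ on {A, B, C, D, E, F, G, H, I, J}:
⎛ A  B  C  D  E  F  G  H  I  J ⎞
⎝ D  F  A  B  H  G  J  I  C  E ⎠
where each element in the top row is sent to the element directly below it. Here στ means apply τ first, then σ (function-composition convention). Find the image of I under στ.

F

τ(I) = C, then σ(C) = F; composing gives (στ)(I) = F.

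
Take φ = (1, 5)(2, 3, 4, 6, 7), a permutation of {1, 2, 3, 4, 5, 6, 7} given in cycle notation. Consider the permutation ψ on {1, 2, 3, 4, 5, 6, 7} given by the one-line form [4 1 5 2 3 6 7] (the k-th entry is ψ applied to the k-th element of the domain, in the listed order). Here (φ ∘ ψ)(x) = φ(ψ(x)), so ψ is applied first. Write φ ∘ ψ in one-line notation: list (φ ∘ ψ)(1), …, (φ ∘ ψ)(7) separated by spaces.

6 5 1 3 4 7 2

(φ ∘ ψ)(x) = φ(ψ(x)). Computing each image: φ(ψ(1)) = φ(4) = 6, φ(ψ(2)) = φ(1) = 5, φ(ψ(3)) = φ(5) = 1, φ(ψ(4)) = φ(2) = 3, φ(ψ(5)) = φ(3) = 4, φ(ψ(6)) = φ(6) = 7, φ(ψ(7)) = φ(7) = 2.
Hence φ ∘ ψ = [6 5 1 3 4 7 2].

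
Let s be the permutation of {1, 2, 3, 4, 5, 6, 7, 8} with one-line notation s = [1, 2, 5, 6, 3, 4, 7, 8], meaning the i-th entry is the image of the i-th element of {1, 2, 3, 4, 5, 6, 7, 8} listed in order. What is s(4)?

6

4 is element number 4 of the domain, and entry number 4 of the one-line form is 6, so s(4) = 6.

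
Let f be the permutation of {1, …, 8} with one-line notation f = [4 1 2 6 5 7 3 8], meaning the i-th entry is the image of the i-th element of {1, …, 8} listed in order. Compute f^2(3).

Tracing 3 → 2 → … returns to 3 after 6 steps, so 3 lies in a 6-cycle (1, 4, 6, 7, 3, 2).
Stepping 2 places around the cycle: 3 → 2 → 1.

1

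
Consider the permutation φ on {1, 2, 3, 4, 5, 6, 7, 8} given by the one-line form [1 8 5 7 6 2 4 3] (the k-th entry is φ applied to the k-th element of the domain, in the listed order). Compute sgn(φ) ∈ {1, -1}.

-1

In disjoint-cycle form the cycle lengths are 5, 2, 1.
A cycle is odd iff its length is even; φ has 1 even-length cycle, so sgn(φ) = (−1)^1 and φ is odd.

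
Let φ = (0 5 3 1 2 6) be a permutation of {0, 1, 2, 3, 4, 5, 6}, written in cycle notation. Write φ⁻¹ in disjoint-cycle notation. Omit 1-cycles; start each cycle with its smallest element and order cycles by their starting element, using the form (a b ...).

Inverting a permutation written in cycle notation just reverses the order within every cycle.
Reversing each cycle of φ and rotating so the smallest element leads gives (0 6 2 1 3 5).

(0 6 2 1 3 5)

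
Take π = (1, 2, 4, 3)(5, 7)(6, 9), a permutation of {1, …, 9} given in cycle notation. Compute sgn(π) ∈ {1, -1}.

The cycle lengths are 4, 2, 2, 1.
A cycle of length ℓ contributes ℓ−1 transpositions, so π is a product of 3 + 1 + 1 = 5 transpositions — odd.

-1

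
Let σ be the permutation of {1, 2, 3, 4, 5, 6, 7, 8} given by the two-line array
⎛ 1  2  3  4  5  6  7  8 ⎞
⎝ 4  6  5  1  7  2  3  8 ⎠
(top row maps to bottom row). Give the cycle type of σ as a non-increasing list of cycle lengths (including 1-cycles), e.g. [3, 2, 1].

[3, 2, 2, 1]

The disjoint cycles are (1 4)(2 6)(3 5 7)(8), with lengths 3, 2, 2, 1 in non-increasing order.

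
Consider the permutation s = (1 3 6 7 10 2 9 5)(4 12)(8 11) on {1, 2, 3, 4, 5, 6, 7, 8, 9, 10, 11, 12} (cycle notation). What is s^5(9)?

7

9 lies in the 8-cycle (1 3 6 7 10 2 9 5).
Stepping 5 places around the cycle: 9 → 5 → 1 → 3 → 6 → 7.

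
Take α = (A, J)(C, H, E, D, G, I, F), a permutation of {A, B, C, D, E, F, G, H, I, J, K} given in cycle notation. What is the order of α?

The disjoint cycles have lengths 7, 2, 1, 1.
The order of α is the least common multiple of its cycle lengths: lcm(7, 2) = 14.

14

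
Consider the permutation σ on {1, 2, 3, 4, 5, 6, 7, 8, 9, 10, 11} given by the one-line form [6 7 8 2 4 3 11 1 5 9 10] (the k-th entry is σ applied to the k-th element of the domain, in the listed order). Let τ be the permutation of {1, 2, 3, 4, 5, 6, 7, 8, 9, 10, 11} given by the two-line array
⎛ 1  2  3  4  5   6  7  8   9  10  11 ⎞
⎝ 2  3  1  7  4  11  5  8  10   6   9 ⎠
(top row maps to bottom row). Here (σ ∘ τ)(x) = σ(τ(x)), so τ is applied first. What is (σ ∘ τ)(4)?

(σ ∘ τ)(4) = σ(τ(4)). τ(4) = 7, then σ(7) = 11. So (σ ∘ τ)(4) = 11.

11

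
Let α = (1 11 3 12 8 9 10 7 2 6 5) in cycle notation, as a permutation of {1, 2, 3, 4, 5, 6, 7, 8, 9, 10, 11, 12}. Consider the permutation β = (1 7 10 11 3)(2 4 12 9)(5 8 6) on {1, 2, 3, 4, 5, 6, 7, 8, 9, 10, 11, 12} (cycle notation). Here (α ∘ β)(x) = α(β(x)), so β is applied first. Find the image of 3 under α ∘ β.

β(3) = 1, then α(1) = 11; composing gives (α ∘ β)(3) = 11.

11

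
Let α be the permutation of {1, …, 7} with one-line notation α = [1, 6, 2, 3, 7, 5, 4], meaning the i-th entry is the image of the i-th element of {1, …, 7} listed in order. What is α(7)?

7 is element number 7 of the domain, and entry number 7 of the one-line form is 4, so α(7) = 4.

4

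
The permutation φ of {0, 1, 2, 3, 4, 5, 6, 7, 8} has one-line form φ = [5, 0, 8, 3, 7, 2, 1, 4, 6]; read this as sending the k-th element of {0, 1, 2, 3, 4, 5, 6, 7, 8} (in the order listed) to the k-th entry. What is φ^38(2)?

6

Tracing 2 → 8 → … returns to 2 after 6 steps, so 2 lies in a 6-cycle (0, 5, 2, 8, 6, 1).
Since the cycle has length 6, φ^38 acts on it the same as φ^2 (38 mod 6 = 2).
Stepping 2 places around the cycle: 2 → 8 → 6.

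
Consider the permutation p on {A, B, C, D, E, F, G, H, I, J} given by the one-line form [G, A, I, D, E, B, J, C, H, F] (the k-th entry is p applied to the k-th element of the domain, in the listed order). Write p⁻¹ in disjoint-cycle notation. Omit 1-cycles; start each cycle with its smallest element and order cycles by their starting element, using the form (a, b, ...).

(A, B, F, J, G)(C, H, I)

The cycle decomposition of p is (A, G, J, F, B)(C, I, H).
Reversing each cycle (and rotating so the smallest element leads) gives p⁻¹ = (A, B, F, J, G)(C, H, I).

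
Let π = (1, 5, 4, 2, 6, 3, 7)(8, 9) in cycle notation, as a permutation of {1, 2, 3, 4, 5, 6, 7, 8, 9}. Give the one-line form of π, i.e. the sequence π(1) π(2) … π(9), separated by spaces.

Reading each image from the cycles: 1→5, 2→6, 3→7, 4→2, 5→4, 6→3, 7→1, 8→9, 9→8.
So the one-line form is 5 6 7 2 4 3 1 9 8.

5 6 7 2 4 3 1 9 8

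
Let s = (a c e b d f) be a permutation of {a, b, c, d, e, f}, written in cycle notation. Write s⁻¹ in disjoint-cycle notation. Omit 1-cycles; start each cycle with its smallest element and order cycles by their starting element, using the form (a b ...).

Inverting a permutation written in cycle notation just reverses the order within every cycle.
Reversing each cycle of s and rotating so the smallest element leads gives (a f d b e c).

(a f d b e c)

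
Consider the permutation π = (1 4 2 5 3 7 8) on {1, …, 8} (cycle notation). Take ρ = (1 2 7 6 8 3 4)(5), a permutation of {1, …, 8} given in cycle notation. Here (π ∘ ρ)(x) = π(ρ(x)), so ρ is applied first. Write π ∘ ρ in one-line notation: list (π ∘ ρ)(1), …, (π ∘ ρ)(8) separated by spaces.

(π ∘ ρ)(x) = π(ρ(x)). Computing each image: π(ρ(1)) = π(2) = 5, π(ρ(2)) = π(7) = 8, π(ρ(3)) = π(4) = 2, π(ρ(4)) = π(1) = 4, π(ρ(5)) = π(5) = 3, π(ρ(6)) = π(8) = 1, π(ρ(7)) = π(6) = 6, π(ρ(8)) = π(3) = 7.
Hence π ∘ ρ = [5 8 2 4 3 1 6 7].

5 8 2 4 3 1 6 7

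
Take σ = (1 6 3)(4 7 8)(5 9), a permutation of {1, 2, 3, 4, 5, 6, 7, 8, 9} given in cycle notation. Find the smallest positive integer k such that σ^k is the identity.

The cycle type of σ is (3, 3, 2, 1).
Since disjoint cycles commute, ord(σ) = lcm(3, 3, 2) = 6.

6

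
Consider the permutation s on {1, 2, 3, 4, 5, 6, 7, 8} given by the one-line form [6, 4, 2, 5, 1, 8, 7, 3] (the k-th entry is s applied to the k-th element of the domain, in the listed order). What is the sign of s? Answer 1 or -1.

1

In disjoint-cycle form the cycle lengths are 7, 1.
A cycle is odd iff its length is even; s has 0 even-length cycles, so sgn(s) = (−1)^0 and s is even.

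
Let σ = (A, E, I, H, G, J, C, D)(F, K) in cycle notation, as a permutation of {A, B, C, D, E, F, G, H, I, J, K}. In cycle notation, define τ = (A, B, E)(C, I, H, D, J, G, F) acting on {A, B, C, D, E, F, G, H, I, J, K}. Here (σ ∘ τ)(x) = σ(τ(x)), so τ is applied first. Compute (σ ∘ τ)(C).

First apply τ: τ(C) = I, then σ(I) = H. Thus (σ ∘ τ)(C) = H.

H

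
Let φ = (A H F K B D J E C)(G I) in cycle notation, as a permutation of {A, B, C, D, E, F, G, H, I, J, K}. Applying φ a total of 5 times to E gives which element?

E lies in the 9-cycle (A H F K B D J E C).
Stepping 5 places around the cycle: E → C → A → H → F → K.

K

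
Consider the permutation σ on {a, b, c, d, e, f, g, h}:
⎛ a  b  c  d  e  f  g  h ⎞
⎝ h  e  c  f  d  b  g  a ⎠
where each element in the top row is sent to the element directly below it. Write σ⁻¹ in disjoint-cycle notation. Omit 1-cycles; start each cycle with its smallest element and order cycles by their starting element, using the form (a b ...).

(a h)(b f d e)

The cycle decomposition of σ is (a h)(b e d f).
Reversing each cycle (and rotating so the smallest element leads) gives σ⁻¹ = (a h)(b f d e).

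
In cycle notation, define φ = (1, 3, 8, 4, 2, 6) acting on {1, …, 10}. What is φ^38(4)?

6

4 lies in the 6-cycle (1, 3, 8, 4, 2, 6).
On a 6-cycle, φ^6 is the identity, so φ^38 = φ^2 there (38 ≡ 2 mod 6).
Stepping 2 places around the cycle: 4 → 2 → 6.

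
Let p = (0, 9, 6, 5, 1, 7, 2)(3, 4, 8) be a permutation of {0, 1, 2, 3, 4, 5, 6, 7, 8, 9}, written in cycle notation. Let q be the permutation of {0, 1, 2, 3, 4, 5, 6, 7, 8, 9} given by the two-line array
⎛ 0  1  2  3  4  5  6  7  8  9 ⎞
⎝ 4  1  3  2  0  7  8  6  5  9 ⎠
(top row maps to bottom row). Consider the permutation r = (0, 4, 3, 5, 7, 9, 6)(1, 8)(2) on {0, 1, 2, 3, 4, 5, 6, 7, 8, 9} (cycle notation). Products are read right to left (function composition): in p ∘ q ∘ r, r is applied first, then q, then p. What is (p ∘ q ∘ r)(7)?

Chase 7: r(7) = 9; q(9) = 9; p(9) = 6. Hence (p ∘ q ∘ r)(7) = 6.

6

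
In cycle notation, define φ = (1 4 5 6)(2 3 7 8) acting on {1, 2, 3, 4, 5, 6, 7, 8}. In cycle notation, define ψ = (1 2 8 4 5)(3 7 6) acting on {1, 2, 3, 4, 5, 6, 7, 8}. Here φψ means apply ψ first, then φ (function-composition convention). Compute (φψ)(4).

6

(φψ)(4) = φ(ψ(4)). ψ(4) = 5, then φ(5) = 6. So (φψ)(4) = 6.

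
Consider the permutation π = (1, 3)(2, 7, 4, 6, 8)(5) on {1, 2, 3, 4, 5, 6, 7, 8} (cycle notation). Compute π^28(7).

8

7 lies in the 5-cycle (2, 7, 4, 6, 8).
Since the cycle has length 5, π^28 acts on it the same as π^3 (28 mod 5 = 3).
Stepping 3 places around the cycle: 7 → 4 → 6 → 8.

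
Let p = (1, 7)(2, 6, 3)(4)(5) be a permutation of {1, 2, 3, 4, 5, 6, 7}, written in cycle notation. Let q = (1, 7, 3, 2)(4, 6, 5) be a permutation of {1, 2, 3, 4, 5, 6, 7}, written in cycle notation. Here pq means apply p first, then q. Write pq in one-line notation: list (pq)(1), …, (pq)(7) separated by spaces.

(pq)(x) = q(p(x)). Computing each image: q(p(1)) = q(7) = 3, q(p(2)) = q(6) = 5, q(p(3)) = q(2) = 1, q(p(4)) = q(4) = 6, q(p(5)) = q(5) = 4, q(p(6)) = q(3) = 2, q(p(7)) = q(1) = 7.
Hence pq = [3 5 1 6 4 2 7].

3 5 1 6 4 2 7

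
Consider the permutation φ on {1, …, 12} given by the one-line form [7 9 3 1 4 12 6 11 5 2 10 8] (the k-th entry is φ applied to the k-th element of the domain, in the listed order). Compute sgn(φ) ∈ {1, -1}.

1

In disjoint-cycle form the cycle lengths are 11, 1.
A cycle is odd iff its length is even; φ has 0 even-length cycles, so sgn(φ) = (−1)^0 and φ is even.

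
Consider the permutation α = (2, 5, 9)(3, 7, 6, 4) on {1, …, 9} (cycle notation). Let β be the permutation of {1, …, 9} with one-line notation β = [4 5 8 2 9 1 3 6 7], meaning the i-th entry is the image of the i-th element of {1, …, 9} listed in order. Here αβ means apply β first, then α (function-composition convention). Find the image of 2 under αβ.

First apply β: β(2) = 5, then α(5) = 9. Thus (αβ)(2) = 9.

9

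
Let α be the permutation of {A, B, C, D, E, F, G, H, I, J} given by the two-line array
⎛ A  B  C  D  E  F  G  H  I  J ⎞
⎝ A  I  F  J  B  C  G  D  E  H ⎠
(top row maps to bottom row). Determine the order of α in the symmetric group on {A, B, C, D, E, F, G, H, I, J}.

6

The disjoint-cycle form of α has cycle lengths 3, 3, 2, 1, 1.
The order is lcm(3, 3, 2) = 6.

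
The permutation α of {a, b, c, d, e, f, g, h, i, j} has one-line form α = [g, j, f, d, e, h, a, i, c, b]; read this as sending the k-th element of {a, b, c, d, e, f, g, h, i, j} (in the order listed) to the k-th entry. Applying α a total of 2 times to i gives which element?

Tracing i → c → … returns to i after 4 steps, so i lies in a 4-cycle (c f h i).
Advancing 2 steps from i: i → c → f.

f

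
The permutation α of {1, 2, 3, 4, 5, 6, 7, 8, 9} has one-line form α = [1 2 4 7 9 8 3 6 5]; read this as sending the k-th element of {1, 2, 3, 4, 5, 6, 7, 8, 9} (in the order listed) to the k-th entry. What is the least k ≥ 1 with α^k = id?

6

Decomposing into disjoint cycles gives cycle lengths 3, 2, 2, 1, 1.
The order of α is the least common multiple of its cycle lengths: lcm(3, 2, 2) = 6.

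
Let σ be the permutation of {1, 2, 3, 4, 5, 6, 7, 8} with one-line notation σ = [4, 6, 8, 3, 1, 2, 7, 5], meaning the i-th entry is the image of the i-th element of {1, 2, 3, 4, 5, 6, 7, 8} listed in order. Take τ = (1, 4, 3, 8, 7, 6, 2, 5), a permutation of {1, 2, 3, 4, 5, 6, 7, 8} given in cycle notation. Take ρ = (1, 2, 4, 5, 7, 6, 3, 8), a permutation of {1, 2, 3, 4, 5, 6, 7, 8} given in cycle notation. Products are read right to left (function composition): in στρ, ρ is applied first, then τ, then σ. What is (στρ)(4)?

4

Apply the permutations in order: ρ(4) = 5, then τ(5) = 1, then σ(1) = 4. So (στρ)(4) = 4.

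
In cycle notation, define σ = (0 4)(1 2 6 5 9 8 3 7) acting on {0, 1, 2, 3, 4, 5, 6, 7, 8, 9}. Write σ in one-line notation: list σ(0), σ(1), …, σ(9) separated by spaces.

4 2 6 7 0 9 5 1 3 8

Each element maps to the next entry in its cycle (wrapping to the front): 0↦4, 1↦2, 2↦6, 3↦7, 4↦0, 5↦9, 6↦5, 7↦1, 8↦3, 9↦8.
Listing these in domain order gives 4 2 6 7 0 9 5 1 3 8.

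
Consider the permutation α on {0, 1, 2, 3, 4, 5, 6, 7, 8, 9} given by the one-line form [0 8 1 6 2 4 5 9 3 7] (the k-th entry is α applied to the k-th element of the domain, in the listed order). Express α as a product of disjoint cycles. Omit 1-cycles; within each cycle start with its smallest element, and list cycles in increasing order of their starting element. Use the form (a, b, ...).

(1, 8, 3, 6, 5, 4, 2)(7, 9)

Start at 1 and follow images: 1 → 8 → 3 → 6 → 5 → 4 → 2 → 1, giving the cycle (1, 8, 3, 6, 5, 4, 2).
Continuing from each remaining unvisited element yields (1, 8, 3, 6, 5, 4, 2)(7, 9).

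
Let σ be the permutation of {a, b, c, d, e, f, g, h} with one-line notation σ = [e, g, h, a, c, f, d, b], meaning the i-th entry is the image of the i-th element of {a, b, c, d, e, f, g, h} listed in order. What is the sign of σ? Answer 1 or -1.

1

In disjoint-cycle form the cycle lengths are 7, 1.
A cycle is odd iff its length is even; σ has 0 even-length cycles, so sgn(σ) = (−1)^0 and σ is even.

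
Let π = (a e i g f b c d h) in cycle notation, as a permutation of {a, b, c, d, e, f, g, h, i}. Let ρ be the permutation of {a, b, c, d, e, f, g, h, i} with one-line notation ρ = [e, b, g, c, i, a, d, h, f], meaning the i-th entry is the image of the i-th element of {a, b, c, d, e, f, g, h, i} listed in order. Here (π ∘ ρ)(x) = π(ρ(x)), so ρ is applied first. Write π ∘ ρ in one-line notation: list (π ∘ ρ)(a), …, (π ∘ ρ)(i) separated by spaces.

i c f d g e h a b

Chase each element through ρ then π: a → e → i; b → b → c; c → g → f; d → c → d; e → i → g; f → a → e; g → d → h; h → h → a; i → f → b.
Collecting the images, π ∘ ρ = [i c f d g e h a b].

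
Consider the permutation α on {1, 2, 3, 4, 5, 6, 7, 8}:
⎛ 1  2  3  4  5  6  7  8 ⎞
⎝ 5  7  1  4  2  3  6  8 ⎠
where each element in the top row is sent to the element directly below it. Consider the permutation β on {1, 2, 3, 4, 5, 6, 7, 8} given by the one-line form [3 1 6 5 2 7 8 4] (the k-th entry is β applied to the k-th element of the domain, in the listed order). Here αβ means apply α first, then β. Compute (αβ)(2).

8

(αβ)(2) = β(α(2)). α(2) = 7, then β(7) = 8. So (αβ)(2) = 8.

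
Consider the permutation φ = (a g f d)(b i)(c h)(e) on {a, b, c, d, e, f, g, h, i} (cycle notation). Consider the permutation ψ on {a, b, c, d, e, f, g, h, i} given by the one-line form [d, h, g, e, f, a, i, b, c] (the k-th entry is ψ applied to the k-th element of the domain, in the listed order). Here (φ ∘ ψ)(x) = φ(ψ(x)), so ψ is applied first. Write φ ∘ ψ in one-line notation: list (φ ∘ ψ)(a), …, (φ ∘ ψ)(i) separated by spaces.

a c f e d g b i h

For each element, apply ψ then φ: a → d → a; b → h → c; c → g → f; d → e → e; e → f → d; f → a → g; g → i → b; h → b → i; i → c → h.
Collecting the images, φ ∘ ψ = [a c f e d g b i h].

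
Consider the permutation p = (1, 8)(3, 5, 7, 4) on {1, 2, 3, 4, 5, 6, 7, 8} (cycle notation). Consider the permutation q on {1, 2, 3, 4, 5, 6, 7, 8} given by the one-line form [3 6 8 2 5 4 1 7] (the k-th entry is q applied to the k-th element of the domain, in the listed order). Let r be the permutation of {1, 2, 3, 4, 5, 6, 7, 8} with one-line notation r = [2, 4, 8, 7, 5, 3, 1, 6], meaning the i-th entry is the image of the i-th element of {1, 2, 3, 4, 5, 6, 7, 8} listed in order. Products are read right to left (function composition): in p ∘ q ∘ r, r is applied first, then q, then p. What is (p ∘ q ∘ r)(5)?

7

Apply the permutations in order: r(5) = 5, then q(5) = 5, then p(5) = 7. So (p ∘ q ∘ r)(5) = 7.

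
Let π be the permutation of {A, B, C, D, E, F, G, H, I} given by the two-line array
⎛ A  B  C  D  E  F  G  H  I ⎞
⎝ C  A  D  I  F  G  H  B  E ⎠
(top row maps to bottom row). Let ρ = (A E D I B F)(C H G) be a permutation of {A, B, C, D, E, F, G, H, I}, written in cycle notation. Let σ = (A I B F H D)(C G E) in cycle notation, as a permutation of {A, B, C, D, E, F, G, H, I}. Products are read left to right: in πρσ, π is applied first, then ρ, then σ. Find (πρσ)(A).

Apply the permutations in order: π(A) = C, then ρ(C) = H, then σ(H) = D. So (πρσ)(A) = D.

D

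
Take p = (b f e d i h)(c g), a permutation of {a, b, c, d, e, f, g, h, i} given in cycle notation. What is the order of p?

The cycle type of p is (6, 2, 1).
Since disjoint cycles commute, ord(p) = lcm(6, 2) = 6.

6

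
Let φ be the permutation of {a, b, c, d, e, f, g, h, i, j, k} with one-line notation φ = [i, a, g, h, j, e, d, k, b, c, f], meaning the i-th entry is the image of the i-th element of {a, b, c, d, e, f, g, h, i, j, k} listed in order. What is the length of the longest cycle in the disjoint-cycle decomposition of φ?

8

Decomposing into disjoint cycles gives (a i b)(c g d h k f e j); the longest has length 8.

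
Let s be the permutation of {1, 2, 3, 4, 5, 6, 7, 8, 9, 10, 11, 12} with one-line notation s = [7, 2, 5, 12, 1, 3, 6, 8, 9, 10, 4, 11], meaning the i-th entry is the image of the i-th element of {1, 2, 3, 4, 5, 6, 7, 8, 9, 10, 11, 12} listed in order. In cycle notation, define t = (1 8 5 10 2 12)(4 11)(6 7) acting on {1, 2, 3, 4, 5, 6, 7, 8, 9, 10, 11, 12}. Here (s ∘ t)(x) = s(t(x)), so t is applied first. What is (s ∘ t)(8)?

(s ∘ t)(8) = s(t(8)). t(8) = 5, then s(5) = 1. So (s ∘ t)(8) = 1.

1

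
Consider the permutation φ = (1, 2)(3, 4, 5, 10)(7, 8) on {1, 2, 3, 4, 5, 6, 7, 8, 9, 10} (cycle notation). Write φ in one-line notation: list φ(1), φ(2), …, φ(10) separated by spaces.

2 1 4 5 10 6 8 7 9 3

Reading each image from the cycles: 1→2, 2→1, 3→4, 4→5, 5→10, 6→6, 7→8, 8→7, 9→9, 10→3.
Listing these in domain order gives 2 1 4 5 10 6 8 7 9 3.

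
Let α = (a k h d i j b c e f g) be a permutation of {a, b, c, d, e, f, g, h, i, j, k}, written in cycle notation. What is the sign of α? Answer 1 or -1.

1

The cycle lengths are 11.
A cycle is odd iff its length is even; α has 0 even-length cycles, so sgn(α) = (−1)^0 and α is even.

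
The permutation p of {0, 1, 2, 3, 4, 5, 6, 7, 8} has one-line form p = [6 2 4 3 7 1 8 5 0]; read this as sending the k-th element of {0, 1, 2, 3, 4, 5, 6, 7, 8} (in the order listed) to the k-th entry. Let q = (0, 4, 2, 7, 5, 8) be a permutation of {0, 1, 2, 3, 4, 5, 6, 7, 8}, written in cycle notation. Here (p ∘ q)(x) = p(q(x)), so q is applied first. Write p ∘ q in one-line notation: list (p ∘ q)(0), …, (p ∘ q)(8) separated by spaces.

7 2 5 3 4 0 8 1 6

Chase each element through q then p: 0 → 4 → 7; 1 → 1 → 2; 2 → 7 → 5; 3 → 3 → 3; 4 → 2 → 4; 5 → 8 → 0; 6 → 6 → 8; 7 → 5 → 1; 8 → 0 → 6.
Collecting the images, p ∘ q = [7 2 5 3 4 0 8 1 6].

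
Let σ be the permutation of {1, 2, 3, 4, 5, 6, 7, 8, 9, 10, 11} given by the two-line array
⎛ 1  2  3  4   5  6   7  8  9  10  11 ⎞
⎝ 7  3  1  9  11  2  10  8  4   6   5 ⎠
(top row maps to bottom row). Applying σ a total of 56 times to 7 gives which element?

Tracing 7 → 10 → … returns to 7 after 6 steps, so 7 lies in a 6-cycle (1, 7, 10, 6, 2, 3).
On a 6-cycle, σ^6 is the identity, so σ^56 = σ^2 there (56 ≡ 2 mod 6).
Advancing 2 steps from 7: 7 → 10 → 6.

6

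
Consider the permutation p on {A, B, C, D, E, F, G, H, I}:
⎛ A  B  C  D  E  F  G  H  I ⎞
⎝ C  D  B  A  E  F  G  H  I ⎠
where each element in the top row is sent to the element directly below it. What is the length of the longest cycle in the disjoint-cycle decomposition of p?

4

Decomposing into disjoint cycles gives (A C B D); the longest has length 4.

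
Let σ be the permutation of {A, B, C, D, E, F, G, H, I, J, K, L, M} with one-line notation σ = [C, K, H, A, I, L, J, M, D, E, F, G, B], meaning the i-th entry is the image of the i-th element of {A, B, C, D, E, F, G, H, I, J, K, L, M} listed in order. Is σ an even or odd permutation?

In disjoint-cycle form the cycle lengths are 13.
A cycle is odd iff its length is even; σ has 0 even-length cycles, so sgn(σ) = (−1)^0 and σ is even.

even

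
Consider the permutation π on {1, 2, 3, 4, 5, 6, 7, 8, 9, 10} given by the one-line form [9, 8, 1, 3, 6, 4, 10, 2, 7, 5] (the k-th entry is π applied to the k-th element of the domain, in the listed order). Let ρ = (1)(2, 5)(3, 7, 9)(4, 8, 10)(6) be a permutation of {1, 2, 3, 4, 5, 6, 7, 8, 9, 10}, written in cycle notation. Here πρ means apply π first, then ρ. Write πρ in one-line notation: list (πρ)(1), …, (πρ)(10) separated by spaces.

3 10 1 7 6 8 4 5 9 2

(πρ)(x) = ρ(π(x)). Computing each image: ρ(π(1)) = ρ(9) = 3, ρ(π(2)) = ρ(8) = 10, ρ(π(3)) = ρ(1) = 1, ρ(π(4)) = ρ(3) = 7, ρ(π(5)) = ρ(6) = 6, ρ(π(6)) = ρ(4) = 8, ρ(π(7)) = ρ(10) = 4, ρ(π(8)) = ρ(2) = 5, ρ(π(9)) = ρ(7) = 9, ρ(π(10)) = ρ(5) = 2.
Hence πρ = [3 10 1 7 6 8 4 5 9 2].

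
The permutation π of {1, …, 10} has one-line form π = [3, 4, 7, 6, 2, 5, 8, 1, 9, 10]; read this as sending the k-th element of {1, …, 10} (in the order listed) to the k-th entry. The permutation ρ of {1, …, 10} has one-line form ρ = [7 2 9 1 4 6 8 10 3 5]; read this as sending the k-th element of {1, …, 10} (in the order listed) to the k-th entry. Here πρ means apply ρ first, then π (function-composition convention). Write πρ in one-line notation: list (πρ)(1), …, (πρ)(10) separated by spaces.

(πρ)(x) = π(ρ(x)). Computing each image: π(ρ(1)) = π(7) = 8, π(ρ(2)) = π(2) = 4, π(ρ(3)) = π(9) = 9, π(ρ(4)) = π(1) = 3, π(ρ(5)) = π(4) = 6, π(ρ(6)) = π(6) = 5, π(ρ(7)) = π(8) = 1, π(ρ(8)) = π(10) = 10, π(ρ(9)) = π(3) = 7, π(ρ(10)) = π(5) = 2.
Hence πρ = [8 4 9 3 6 5 1 10 7 2].

8 4 9 3 6 5 1 10 7 2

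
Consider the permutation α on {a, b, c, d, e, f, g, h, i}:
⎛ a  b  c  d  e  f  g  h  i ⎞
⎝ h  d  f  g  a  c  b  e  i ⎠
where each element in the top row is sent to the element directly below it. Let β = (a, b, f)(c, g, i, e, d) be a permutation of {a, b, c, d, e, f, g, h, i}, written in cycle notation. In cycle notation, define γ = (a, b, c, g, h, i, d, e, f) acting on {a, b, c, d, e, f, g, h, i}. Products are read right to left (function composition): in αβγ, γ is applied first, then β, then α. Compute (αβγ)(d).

g

Apply the permutations in order: γ(d) = e, then β(e) = d, then α(d) = g. So (αβγ)(d) = g.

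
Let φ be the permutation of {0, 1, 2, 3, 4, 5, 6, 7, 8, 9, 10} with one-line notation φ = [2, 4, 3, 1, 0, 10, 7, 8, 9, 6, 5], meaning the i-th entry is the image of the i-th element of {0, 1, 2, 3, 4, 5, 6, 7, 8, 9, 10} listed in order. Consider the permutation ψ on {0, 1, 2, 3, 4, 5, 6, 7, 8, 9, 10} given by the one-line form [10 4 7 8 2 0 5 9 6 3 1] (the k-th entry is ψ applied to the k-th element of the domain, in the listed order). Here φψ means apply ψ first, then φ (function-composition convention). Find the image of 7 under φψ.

6

First apply ψ: ψ(7) = 9, then φ(9) = 6. Thus (φψ)(7) = 6.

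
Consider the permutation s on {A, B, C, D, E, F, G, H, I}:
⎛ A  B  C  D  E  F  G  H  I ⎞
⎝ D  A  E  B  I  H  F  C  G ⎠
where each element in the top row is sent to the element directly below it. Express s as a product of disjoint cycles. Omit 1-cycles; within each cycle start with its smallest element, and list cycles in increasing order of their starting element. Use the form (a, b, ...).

Iterating s from A gives A → D → B → A; that is the 3-cycle (A, D, B).
Continuing from each remaining unvisited element yields (A, D, B)(C, E, I, G, F, H).

(A, D, B)(C, E, I, G, F, H)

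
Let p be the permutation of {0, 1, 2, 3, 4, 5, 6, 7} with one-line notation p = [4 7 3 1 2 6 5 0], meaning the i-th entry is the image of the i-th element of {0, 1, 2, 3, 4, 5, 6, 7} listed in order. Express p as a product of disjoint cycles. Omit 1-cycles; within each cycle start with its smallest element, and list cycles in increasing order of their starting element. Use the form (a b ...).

(0 4 2 3 1 7)(5 6)

From 0: 0 → 4 → 2 → 3 → 1 → 7 → 0, closing the cycle (0 4 2 3 1 7).
Continuing from each remaining unvisited element yields (0 4 2 3 1 7)(5 6).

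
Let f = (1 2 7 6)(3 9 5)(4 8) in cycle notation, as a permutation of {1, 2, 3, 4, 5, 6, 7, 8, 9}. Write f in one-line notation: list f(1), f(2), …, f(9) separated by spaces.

2 7 9 8 3 1 6 4 5

Reading each image from the cycles: 1→2, 2→7, 3→9, 4→8, 5→3, 6→1, 7→6, 8→4, 9→5.
So the one-line form is 2 7 9 8 3 1 6 4 5.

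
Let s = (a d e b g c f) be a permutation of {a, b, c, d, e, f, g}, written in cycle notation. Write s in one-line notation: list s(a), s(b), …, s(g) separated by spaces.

Reading each image from the cycles: a↦d, b↦g, c↦f, d↦e, e↦b, f↦a, g↦c.
Listing these in domain order gives d g f e b a c.

d g f e b a c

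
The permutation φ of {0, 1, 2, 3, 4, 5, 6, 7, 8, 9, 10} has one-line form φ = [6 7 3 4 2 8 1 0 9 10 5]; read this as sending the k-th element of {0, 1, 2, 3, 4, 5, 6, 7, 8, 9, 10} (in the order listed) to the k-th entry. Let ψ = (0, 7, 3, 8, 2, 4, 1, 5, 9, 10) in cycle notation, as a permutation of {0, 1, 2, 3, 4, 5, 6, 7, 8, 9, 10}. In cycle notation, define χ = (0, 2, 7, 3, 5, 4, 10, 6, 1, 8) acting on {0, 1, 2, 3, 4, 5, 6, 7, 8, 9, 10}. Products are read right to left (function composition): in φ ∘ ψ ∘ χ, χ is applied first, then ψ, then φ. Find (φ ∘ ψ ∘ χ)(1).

3

Chase 1: χ(1) = 8; ψ(8) = 2; φ(2) = 3. Hence (φ ∘ ψ ∘ χ)(1) = 3.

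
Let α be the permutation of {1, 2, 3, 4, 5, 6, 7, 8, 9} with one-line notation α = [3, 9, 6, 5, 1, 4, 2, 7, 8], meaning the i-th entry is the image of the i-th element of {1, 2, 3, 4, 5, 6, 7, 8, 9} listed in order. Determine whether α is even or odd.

odd

In disjoint-cycle form the cycle lengths are 5, 4.
A cycle of length ℓ contributes ℓ−1 transpositions, so α is a product of 4 + 3 = 7 transpositions — odd.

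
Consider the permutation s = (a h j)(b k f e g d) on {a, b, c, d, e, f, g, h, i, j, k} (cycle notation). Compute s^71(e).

e lies in the 6-cycle (b k f e g d).
On a 6-cycle, s^6 is the identity, so s^71 = s^5 there (71 ≡ 5 mod 6).
Stepping 5 places around the cycle: e → g → d → b → k → f.

f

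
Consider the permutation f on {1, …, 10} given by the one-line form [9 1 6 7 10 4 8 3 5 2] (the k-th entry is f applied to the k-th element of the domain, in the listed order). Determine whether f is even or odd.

In disjoint-cycle form the cycle lengths are 5, 5.
A cycle is odd iff its length is even; f has 0 even-length cycles, so sgn(f) = (−1)^0 and f is even.

even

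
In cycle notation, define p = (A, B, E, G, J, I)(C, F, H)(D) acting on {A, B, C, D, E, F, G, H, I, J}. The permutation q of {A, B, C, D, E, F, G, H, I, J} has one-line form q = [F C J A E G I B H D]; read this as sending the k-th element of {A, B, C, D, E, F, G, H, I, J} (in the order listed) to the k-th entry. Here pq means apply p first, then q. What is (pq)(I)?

F

First apply p: p(I) = A, then q(A) = F. Thus (pq)(I) = F.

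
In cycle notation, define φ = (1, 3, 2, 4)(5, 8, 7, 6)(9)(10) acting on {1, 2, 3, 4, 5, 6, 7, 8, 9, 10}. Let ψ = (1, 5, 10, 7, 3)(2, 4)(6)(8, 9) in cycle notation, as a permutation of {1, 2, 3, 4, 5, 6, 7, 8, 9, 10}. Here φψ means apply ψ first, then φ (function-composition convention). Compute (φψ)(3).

ψ(3) = 1, then φ(1) = 3; composing gives (φψ)(3) = 3.

3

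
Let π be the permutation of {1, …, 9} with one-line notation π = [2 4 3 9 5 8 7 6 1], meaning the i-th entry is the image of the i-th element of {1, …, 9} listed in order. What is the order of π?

Writing π as disjoint cycles, the cycle lengths are 4, 2, 1, 1, 1.
The order of π is the least common multiple of its cycle lengths: lcm(4, 2) = 4.

4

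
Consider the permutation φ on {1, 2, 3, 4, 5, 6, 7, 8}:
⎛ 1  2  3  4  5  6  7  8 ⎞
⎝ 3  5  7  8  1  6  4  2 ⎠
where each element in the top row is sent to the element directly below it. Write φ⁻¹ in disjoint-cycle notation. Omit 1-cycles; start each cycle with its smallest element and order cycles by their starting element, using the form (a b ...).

The cycle decomposition of φ is (1 3 7 4 8 2 5).
Reversing each cycle (and rotating so the smallest element leads) gives φ⁻¹ = (1 5 2 8 4 7 3).

(1 5 2 8 4 7 3)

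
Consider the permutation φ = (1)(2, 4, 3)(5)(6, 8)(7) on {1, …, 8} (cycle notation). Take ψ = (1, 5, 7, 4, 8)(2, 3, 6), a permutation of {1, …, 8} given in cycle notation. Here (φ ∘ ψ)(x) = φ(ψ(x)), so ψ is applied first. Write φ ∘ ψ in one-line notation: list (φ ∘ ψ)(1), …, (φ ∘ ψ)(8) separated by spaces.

5 2 8 6 7 4 3 1

(φ ∘ ψ)(x) = φ(ψ(x)). Computing each image: φ(ψ(1)) = φ(5) = 5, φ(ψ(2)) = φ(3) = 2, φ(ψ(3)) = φ(6) = 8, φ(ψ(4)) = φ(8) = 6, φ(ψ(5)) = φ(7) = 7, φ(ψ(6)) = φ(2) = 4, φ(ψ(7)) = φ(4) = 3, φ(ψ(8)) = φ(1) = 1.
Hence φ ∘ ψ = [5 2 8 6 7 4 3 1].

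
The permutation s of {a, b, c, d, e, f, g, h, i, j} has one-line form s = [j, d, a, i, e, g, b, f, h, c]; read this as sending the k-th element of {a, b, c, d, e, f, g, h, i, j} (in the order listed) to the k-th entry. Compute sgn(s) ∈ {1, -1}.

In disjoint-cycle form the cycle lengths are 6, 3, 1.
A cycle of length ℓ contributes ℓ−1 transpositions, so s is a product of 5 + 2 = 7 transpositions — odd.

-1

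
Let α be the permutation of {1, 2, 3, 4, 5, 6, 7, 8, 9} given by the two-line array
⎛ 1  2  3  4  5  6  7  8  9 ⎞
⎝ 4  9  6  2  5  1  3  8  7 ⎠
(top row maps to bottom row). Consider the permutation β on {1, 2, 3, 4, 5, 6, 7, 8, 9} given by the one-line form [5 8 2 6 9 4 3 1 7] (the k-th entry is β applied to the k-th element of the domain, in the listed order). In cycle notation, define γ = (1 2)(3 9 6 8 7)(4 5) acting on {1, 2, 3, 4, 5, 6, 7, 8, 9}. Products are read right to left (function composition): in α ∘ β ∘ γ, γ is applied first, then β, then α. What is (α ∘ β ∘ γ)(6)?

Chase 6: γ(6) = 8; β(8) = 1; α(1) = 4. Hence (α ∘ β ∘ γ)(6) = 4.

4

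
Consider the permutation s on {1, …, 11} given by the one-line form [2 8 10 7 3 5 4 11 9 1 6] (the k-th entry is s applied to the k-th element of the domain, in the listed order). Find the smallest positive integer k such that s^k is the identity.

8

Decomposing into disjoint cycles gives cycle lengths 8, 2, 1.
The order is lcm(8, 2) = 8.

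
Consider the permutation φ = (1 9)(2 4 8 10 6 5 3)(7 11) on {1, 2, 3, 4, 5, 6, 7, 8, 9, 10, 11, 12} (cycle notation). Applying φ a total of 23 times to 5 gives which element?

5 lies in the 7-cycle (2 4 8 10 6 5 3).
Powers repeat with period 7 on this cycle, and 23 mod 7 = 2, so φ^23(5) = φ^2(5).
Stepping 2 places around the cycle: 5 → 3 → 2.

2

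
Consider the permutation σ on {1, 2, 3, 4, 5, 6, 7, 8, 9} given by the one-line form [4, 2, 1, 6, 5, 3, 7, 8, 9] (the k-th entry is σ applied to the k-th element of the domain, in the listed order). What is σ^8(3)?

3

Tracing 3 → 1 → … returns to 3 after 4 steps, so 3 lies in a 4-cycle (1 4 6 3).
On a 4-cycle, σ^4 is the identity, so σ^8 = σ^0 there (8 ≡ 0 mod 4).
So σ^8(3) = 3.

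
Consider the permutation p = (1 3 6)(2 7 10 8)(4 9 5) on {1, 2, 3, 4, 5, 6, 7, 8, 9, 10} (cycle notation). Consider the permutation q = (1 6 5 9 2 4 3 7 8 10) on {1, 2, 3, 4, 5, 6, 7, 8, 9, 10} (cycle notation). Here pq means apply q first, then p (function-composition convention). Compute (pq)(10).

(pq)(10) = p(q(10)). q(10) = 1, then p(1) = 3. So (pq)(10) = 3.

3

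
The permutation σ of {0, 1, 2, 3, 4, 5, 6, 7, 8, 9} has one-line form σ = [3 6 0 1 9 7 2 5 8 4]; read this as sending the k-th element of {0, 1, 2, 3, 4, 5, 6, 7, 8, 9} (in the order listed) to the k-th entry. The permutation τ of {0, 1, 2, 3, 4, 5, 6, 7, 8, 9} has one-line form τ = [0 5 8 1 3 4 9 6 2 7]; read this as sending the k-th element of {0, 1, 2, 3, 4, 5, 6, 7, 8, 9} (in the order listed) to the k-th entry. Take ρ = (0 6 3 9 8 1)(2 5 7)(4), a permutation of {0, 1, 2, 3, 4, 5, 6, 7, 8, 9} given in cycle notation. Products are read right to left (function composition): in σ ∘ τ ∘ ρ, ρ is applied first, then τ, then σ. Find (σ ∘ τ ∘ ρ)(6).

6

Apply the permutations in order: ρ(6) = 3, then τ(3) = 1, then σ(1) = 6. So (σ ∘ τ ∘ ρ)(6) = 6.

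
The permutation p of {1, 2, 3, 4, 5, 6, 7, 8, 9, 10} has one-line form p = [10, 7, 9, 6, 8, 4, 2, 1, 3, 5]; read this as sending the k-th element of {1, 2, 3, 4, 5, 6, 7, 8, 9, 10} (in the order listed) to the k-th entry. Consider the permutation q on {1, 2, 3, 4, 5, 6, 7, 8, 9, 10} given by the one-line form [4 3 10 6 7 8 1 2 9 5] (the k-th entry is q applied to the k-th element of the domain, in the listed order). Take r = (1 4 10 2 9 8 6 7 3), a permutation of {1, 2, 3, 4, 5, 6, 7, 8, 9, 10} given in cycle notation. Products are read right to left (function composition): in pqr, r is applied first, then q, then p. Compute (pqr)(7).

5

(pqr)(7) = p(q(r(7))). r(7) = 3, then q(3) = 10, then p(10) = 5, so the result is 5.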